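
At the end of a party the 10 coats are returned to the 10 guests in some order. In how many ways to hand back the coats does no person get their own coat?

Recurrence: !10 = 10·!9 + (-1)^10.
!10 = 10·133496 + 1 = 1334961

1334961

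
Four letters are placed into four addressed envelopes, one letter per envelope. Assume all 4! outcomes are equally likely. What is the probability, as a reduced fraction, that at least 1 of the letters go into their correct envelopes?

5/8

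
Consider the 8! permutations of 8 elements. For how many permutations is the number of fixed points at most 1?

# with exactly i fixed is C(8,i)·!(8-i); sum over i=0..1:
  i=0: C(8,0)·!8 = 1·14833 = 14833
  i=1: C(8,1)·!7 = 8·1854 = 14832
Total = 29665.

29665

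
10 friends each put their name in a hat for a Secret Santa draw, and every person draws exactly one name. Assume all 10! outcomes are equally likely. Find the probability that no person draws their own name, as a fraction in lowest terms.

16481/44800

Favorable outcomes: !10 = 1334961.
Total outcomes: 10! = 3628800.
Probability = 1334961/3628800 = 16481/44800.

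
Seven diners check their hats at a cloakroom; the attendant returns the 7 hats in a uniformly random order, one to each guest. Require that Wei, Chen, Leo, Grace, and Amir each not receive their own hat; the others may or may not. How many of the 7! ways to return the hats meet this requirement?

2428

Inclusion-exclusion on the 5 forbidden self-matches:
Σ_{j=0}^{5} (-1)^j C(5,j)(7-j)!
= C(5,0)·7! - C(5,1)·6! + C(5,2)·5! - C(5,3)·4! + C(5,4)·3! - C(5,5)·2!
= 5040 - 3600 + 1200 - 240 + 30 - 2
= 2428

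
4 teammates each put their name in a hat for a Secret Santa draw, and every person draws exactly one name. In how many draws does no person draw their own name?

The subfactorial !4 = [4!/e] (nearest integer).
4! = 24, and 24/e ≈ 8.83, so !4 = 9.

9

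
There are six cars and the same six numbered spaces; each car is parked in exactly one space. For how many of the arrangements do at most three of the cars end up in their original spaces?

Sum C(6,i)·!(6-i) for i = 0..3:
  i=0: C(6,0)·!6 = 1·265 = 265
  i=1: C(6,1)·!5 = 6·44 = 264
  i=2: C(6,2)·!4 = 15·9 = 135
  i=3: C(6,3)·!3 = 20·2 = 40
Total = 704.

704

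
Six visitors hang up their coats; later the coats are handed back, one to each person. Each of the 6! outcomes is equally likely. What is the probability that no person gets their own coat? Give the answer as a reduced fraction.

53/144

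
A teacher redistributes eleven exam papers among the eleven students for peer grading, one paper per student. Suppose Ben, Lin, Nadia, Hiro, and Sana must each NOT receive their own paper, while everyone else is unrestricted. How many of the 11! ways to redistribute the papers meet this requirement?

Let A_j be the event that the j-th constrained one is fixed. By inclusion-exclusion over the 5 events:
Σ_{j=0}^{5} (-1)^j C(5,j)(11-j)!
= C(5,0)·11! - C(5,1)·10! + C(5,2)·9! - C(5,3)·8! + C(5,4)·7! - C(5,5)·6!
= 39916800 - 18144000 + 3628800 - 403200 + 25200 - 720
= 25022880

25022880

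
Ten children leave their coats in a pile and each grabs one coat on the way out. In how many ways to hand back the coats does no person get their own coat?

1334961

The number of derangements of 10 is !10 = Σ_{k=0}^{10} (-1)^k·10!/k!
= 10! - 10!/1! + 10!/2! - 10!/3! + 10!/4! - 10!/5! + 10!/6! - 10!/7! + 10!/8! - 10!/9! + 10!/10!
= 3628800 - 3628800 + 1814400 - 604800 + 151200 - 30240 + 5040 - 720 + 90 - 10 + 1
= 1334961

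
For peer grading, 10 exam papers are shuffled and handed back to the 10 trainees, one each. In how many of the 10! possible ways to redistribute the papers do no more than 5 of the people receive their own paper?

# with exactly i fixed is C(10,i)·!(10-i); sum over i=0..5:
  i=0: C(10,0)·!10 = 1·1334961 = 1334961
  i=1: C(10,1)·!9 = 10·133496 = 1334960
  i=2: C(10,2)·!8 = 45·14833 = 667485
  i=3: C(10,3)·!7 = 120·1854 = 222480
  i=4: C(10,4)·!6 = 210·265 = 55650
  i=5: C(10,5)·!5 = 252·44 = 11088
Total = 3626624.

3626624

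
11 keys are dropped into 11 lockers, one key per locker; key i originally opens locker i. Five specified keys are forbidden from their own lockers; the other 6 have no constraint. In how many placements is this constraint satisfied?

Let A_j be the event that the j-th constrained one is fixed. By inclusion-exclusion over the 5 events:
Σ_{j=0}^{5} (-1)^j C(5,j)(11-j)!
= C(5,0)·11! - C(5,1)·10! + C(5,2)·9! - C(5,3)·8! + C(5,4)·7! - C(5,5)·6!
= 39916800 - 18144000 + 3628800 - 403200 + 25200 - 720
= 25022880

25022880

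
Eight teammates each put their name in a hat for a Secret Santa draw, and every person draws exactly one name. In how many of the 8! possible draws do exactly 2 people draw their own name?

7420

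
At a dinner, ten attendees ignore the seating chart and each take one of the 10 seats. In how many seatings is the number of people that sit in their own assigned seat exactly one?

1334960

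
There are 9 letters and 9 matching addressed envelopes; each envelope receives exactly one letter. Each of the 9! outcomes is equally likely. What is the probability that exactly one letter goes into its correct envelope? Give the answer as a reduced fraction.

2119/5760

Favorable outcomes: C(9,1)·!8 = 9·14833 = 133497.
Total outcomes: 9! = 362880.
Probability = 133497/362880 = 2119/5760.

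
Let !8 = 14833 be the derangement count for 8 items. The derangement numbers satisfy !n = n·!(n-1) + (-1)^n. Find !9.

!9 = 9·14833 - 1 = 133496.

133496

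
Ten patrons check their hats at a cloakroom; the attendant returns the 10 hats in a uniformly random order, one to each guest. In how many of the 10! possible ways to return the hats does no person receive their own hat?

1334961

Use !n = (n-1)(!(n-1) + !(n-2)).
!10 = 9·(133496 + 14833) = 9·148329 = 1334961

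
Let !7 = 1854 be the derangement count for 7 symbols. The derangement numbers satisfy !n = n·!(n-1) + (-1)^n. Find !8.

!8 = 8·1854 + 1 = 14833.

14833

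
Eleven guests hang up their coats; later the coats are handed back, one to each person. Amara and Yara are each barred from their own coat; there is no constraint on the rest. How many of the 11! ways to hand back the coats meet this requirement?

33022080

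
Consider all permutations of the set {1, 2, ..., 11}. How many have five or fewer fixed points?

39893116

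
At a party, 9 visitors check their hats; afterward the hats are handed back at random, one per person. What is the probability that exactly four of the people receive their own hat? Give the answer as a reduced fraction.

Favorable outcomes: C(9,4)·!5 = 126·44 = 5544.
Total outcomes: 9! = 362880.
Probability = 5544/362880 = 11/720.

11/720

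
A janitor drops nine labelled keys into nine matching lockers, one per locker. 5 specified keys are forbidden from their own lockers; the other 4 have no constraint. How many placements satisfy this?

Let A_j be the event that the j-th constrained one is fixed. By inclusion-exclusion over the 5 events:
Σ_{j=0}^{5} (-1)^j C(5,j)(9-j)!
= C(5,0)·9! - C(5,1)·8! + C(5,2)·7! - C(5,3)·6! + C(5,4)·5! - C(5,5)·4!
= 362880 - 201600 + 50400 - 7200 + 600 - 24
= 205056

205056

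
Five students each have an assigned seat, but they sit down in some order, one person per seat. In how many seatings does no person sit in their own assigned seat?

44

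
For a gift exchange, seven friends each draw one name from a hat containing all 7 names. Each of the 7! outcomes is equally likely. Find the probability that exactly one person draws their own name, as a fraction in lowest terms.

53/144

Favorable outcomes: C(7,1)·!6 = 7·265 = 1855.
Total outcomes: 7! = 5040.
Probability = 1855/5040 = 53/144.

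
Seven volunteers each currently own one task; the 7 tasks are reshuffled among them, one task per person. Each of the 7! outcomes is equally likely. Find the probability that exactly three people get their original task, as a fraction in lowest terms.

Favorable outcomes: C(7,3)·!4 = 35·9 = 315.
Total outcomes: 7! = 5040.
Probability = 315/5040 = 1/16.

1/16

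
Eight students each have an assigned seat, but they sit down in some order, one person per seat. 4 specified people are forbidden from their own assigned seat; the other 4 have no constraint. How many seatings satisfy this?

24024

Let A_j be the event that the j-th constrained one is fixed. By inclusion-exclusion over the 4 events:
Σ_{j=0}^{4} (-1)^j C(4,j)(8-j)!
= C(4,0)·8! - C(4,1)·7! + C(4,2)·6! - C(4,3)·5! + C(4,4)·4!
= 40320 - 20160 + 4320 - 480 + 24
= 24024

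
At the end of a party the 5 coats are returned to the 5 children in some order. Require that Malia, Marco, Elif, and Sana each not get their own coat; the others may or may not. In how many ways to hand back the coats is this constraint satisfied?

Let A_j be the event that the j-th constrained one is fixed. By inclusion-exclusion over the 4 events:
Σ_{j=0}^{4} (-1)^j C(4,j)(5-j)!
= C(4,0)·5! - C(4,1)·4! + C(4,2)·3! - C(4,3)·2! + C(4,4)·1!
= 120 - 96 + 36 - 8 + 1
= 53

53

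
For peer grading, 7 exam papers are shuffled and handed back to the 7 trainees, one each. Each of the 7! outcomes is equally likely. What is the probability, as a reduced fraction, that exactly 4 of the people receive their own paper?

Favorable outcomes: C(7,4)·!3 = 35·2 = 70.
Total outcomes: 7! = 5040.
Probability = 70/5040 = 1/72.

1/72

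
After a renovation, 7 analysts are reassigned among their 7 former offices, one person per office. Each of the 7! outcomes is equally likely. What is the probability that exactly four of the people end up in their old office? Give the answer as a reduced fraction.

Favorable outcomes: C(7,4)·!3 = 35·2 = 70.
Total outcomes: 7! = 5040.
Probability = 70/5040 = 1/72.

1/72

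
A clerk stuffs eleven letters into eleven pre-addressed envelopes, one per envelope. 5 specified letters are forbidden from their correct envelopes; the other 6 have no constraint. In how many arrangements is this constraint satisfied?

25022880

Let A_j be the event that the j-th constrained one is fixed. By inclusion-exclusion over the 5 events:
Σ_{j=0}^{5} (-1)^j C(5,j)(11-j)!
= C(5,0)·11! - C(5,1)·10! + C(5,2)·9! - C(5,3)·8! + C(5,4)·7! - C(5,5)·6!
= 39916800 - 18144000 + 3628800 - 403200 + 25200 - 720
= 25022880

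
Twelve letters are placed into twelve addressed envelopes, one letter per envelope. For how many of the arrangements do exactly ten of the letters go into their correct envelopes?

66

Choose which 10 of the 12 are fixed: C(12,10) = 66.
The other 2 form a derangement: !2 = 1.
Total: 66 × 1 = 66.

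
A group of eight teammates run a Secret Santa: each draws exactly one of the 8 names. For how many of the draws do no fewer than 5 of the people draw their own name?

# with exactly i fixed is C(8,i)·!(8-i); sum over i=5..8:
  i=5: C(8,5)·!3 = 56·2 = 112
  i=6: C(8,6)·!2 = 28·1 = 28
  i=7: C(8,7)·!1 = 8·0 = 0
  i=8: C(8,8)·!0 = 1·1 = 1
Total = 141.

141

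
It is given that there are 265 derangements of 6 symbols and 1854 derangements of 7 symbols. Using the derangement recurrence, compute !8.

14833

!8 = (8-1)·(!7 + !6) = 7·(1854 + 265) = 7·2119 = 14833.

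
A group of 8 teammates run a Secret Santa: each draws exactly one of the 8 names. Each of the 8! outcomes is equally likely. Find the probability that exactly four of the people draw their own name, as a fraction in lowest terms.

1/64

Favorable outcomes: C(8,4)·!4 = 70·9 = 630.
Total outcomes: 8! = 40320.
Probability = 630/40320 = 1/64.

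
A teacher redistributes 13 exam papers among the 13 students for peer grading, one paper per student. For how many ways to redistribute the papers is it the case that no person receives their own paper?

Use !n = n·!(n-1) + (-1)^n.
!13 = 13·176214841 - 1 = 2290792932

2290792932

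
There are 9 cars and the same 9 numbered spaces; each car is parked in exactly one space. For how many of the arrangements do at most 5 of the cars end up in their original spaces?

# with exactly i fixed is C(9,i)·!(9-i); sum over i=0..5:
  i=0: C(9,0)·!9 = 1·133496 = 133496
  i=1: C(9,1)·!8 = 9·14833 = 133497
  i=2: C(9,2)·!7 = 36·1854 = 66744
  i=3: C(9,3)·!6 = 84·265 = 22260
  i=4: C(9,4)·!5 = 126·44 = 5544
  i=5: C(9,5)·!4 = 126·9 = 1134
Total = 362675.

362675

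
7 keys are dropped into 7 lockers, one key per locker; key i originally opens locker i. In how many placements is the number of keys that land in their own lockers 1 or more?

3186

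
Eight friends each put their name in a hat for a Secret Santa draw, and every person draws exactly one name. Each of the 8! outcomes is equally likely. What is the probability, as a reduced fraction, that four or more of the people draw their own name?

257/13440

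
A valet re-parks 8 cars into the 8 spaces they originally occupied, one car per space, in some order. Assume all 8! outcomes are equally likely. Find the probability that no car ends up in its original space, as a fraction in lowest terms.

2119/5760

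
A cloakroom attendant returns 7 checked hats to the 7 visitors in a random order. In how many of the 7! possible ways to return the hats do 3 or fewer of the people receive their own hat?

4948

# with exactly i fixed is C(7,i)·!(7-i); sum over i=0..3:
  i=0: C(7,0)·!7 = 1·1854 = 1854
  i=1: C(7,1)·!6 = 7·265 = 1855
  i=2: C(7,2)·!5 = 21·44 = 924
  i=3: C(7,3)·!4 = 35·9 = 315
Total = 4948.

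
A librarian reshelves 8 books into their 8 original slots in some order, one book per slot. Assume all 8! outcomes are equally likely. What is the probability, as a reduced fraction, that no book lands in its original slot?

2119/5760

Favorable outcomes: !8 = 14833.
Total outcomes: 8! = 40320.
Probability = 14833/40320 = 2119/5760.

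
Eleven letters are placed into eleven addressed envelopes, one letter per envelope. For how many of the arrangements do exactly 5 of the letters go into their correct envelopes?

122430

Choose which 5 of the 11 are fixed: C(11,5) = 462.
The remaining 6 must be deranged: !6 = 265.
Total: 462 × 265 = 122430.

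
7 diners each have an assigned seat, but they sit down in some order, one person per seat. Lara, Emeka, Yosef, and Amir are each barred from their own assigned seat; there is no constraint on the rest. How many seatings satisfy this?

2790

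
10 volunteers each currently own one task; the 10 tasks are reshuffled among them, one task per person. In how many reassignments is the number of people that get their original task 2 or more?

Sum C(10,i)·!(10-i) for i = 2..10:
  i=2: C(10,2)·!8 = 45·14833 = 667485
  i=3: C(10,3)·!7 = 120·1854 = 222480
  i=4: C(10,4)·!6 = 210·265 = 55650
  i=5: C(10,5)·!5 = 252·44 = 11088
  i=6: C(10,6)·!4 = 210·9 = 1890
  i=7: C(10,7)·!3 = 120·2 = 240
  i=8: C(10,8)·!2 = 45·1 = 45
  i=9: C(10,9)·!1 = 10·0 = 0
  i=10: C(10,10)·!0 = 1·1 = 1
Total = 958879.

958879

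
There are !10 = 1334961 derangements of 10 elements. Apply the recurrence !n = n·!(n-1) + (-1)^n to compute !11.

14684570

!11 = 11·1334961 - 1 = 14684570.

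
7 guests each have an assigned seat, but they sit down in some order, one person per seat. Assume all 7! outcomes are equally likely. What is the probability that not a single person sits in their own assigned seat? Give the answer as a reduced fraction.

Favorable outcomes: !7 = 1854.
Total outcomes: 7! = 5040.
Probability = 1854/5040 = 103/280.

103/280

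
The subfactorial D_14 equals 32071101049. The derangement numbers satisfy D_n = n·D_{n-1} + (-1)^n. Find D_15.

D_15 = 15·32071101049 - 1 = 481066515734.

481066515734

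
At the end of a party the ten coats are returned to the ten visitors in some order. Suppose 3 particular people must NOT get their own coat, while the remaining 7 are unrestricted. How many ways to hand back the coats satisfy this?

2656080

Inclusion-exclusion on the 3 forbidden self-matches:
Σ_{j=0}^{3} (-1)^j C(3,j)(10-j)!
= C(3,0)·10! - C(3,1)·9! + C(3,2)·8! - C(3,3)·7!
= 3628800 - 1088640 + 120960 - 5040
= 2656080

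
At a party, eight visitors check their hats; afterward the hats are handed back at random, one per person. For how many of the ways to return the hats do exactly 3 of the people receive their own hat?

Choose which 3 of the 8 are fixed: C(8,3) = 56.
The remaining 5 must be deranged: !5 = 44.
Total: 56 × 44 = 2464.

2464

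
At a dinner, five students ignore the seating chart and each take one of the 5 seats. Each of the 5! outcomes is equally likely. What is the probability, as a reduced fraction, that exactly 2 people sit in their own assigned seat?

1/6

Favorable outcomes: C(5,2)·!3 = 10·2 = 20.
Total outcomes: 5! = 120.
Probability = 20/120 = 1/6.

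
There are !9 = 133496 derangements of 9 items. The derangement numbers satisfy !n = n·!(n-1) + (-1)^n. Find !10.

1334961

!10 = 10·133496 + 1 = 1334961.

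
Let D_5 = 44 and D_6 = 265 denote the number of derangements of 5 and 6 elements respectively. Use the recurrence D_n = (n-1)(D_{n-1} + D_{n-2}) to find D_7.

D_7 = (7-1)·(D_6 + D_5) = 6·(265 + 44) = 6·309 = 1854.

1854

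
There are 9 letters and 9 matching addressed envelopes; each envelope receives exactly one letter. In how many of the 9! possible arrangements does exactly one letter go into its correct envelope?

Pick the single fixed position: C(9,1) = 9 ways.
The remaining 8 must be deranged: !8 = 14833.
Total: 9 × 14833 = 133497.

133497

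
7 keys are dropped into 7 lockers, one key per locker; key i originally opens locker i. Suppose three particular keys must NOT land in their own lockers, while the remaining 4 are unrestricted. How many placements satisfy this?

Inclusion-exclusion on the 3 forbidden self-matches:
Σ_{j=0}^{3} (-1)^j C(3,j)(7-j)!
= C(3,0)·7! - C(3,1)·6! + C(3,2)·5! - C(3,3)·4!
= 5040 - 2160 + 360 - 24
= 3216

3216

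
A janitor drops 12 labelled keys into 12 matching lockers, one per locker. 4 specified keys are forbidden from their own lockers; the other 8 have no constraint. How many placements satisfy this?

Inclusion-exclusion on the 4 forbidden self-matches:
Σ_{j=0}^{4} (-1)^j C(4,j)(12-j)!
= C(4,0)·12! - C(4,1)·11! + C(4,2)·10! - C(4,3)·9! + C(4,4)·8!
= 479001600 - 159667200 + 21772800 - 1451520 + 40320
= 339696000

339696000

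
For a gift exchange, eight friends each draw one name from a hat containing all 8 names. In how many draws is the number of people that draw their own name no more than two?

Sum C(8,i)·!(8-i) for i = 0..2:
  i=0: C(8,0)·!8 = 1·14833 = 14833
  i=1: C(8,1)·!7 = 8·1854 = 14832
  i=2: C(8,2)·!6 = 28·265 = 7420
Total = 37085.

37085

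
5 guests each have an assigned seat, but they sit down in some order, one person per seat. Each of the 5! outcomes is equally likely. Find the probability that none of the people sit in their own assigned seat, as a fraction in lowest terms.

Favorable outcomes: !5 = 44.
Total outcomes: 5! = 120.
Probability = 44/120 = 11/30.

11/30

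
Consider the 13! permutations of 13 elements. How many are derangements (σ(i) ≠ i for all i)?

Recurrence: !13 = 13·!12 + (-1)^13.
!13 = 13·176214841 - 1 = 2290792932

2290792932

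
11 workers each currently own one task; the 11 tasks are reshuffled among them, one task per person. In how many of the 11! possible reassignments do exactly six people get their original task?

20328

Pick the 6 fixed positions: C(11,6) = 462 ways.
The remaining 5 must be deranged: !5 = 44.
Total: 462 × 44 = 20328.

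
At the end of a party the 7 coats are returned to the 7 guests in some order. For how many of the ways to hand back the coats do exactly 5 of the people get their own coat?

Pick the 5 fixed positions: C(7,5) = 21 ways.
The remaining 2 must be deranged: !2 = 1.
Total: 21 × 1 = 21.

21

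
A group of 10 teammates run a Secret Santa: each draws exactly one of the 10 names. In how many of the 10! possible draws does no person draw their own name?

The number of derangements of 10 is !10 = Σ_{k=0}^{10} (-1)^k·10!/k!
= 10! - 10!/1! + 10!/2! - 10!/3! + 10!/4! - 10!/5! + 10!/6! - 10!/7! + 10!/8! - 10!/9! + 10!/10!
= 3628800 - 3628800 + 1814400 - 604800 + 151200 - 30240 + 5040 - 720 + 90 - 10 + 1
= 1334961

1334961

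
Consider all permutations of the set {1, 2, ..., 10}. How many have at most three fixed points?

3559886

Sum C(10,i)·!(10-i) for i = 0..3:
  i=0: C(10,0)·!10 = 1·1334961 = 1334961
  i=1: C(10,1)·!9 = 10·133496 = 1334960
  i=2: C(10,2)·!8 = 45·14833 = 667485
  i=3: C(10,3)·!7 = 120·1854 = 222480
Total = 3559886.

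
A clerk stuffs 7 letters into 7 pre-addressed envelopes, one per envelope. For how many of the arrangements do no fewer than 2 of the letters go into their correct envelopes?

# with exactly i fixed is C(7,i)·!(7-i); sum over i=2..7:
  i=2: C(7,2)·!5 = 21·44 = 924
  i=3: C(7,3)·!4 = 35·9 = 315
  i=4: C(7,4)·!3 = 35·2 = 70
  i=5: C(7,5)·!2 = 21·1 = 21
  i=6: C(7,6)·!1 = 7·0 = 0
  i=7: C(7,7)·!0 = 1·1 = 1
Total = 1331.

1331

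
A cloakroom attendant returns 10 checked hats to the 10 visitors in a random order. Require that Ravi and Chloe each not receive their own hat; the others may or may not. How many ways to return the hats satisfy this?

Let A_j be the event that the j-th constrained one is fixed. By inclusion-exclusion over the 2 events:
Σ_{j=0}^{2} (-1)^j C(2,j)(10-j)!
= C(2,0)·10! - C(2,1)·9! + C(2,2)·8!
= 3628800 - 725760 + 40320
= 2943360

2943360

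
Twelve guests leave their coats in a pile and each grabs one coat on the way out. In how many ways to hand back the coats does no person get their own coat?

176214841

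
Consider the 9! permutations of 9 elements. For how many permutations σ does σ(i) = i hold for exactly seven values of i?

Pick the 7 fixed positions: C(9,7) = 36 ways.
The other 2 form a derangement: !2 = 1.
Total: 36 × 1 = 36.

36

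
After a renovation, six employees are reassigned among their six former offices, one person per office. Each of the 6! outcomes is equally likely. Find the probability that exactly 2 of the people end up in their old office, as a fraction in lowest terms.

3/16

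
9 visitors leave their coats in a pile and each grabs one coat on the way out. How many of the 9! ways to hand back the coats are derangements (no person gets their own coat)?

133496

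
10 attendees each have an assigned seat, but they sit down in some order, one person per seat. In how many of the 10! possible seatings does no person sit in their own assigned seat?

By inclusion-exclusion, !10 = Σ (-1)^k · 10!/k! for k=0..10
= 10! - 10!/1! + 10!/2! - 10!/3! + 10!/4! - 10!/5! + 10!/6! - 10!/7! + 10!/8! - 10!/9! + 10!/10!
= 3628800 - 3628800 + 1814400 - 604800 + 151200 - 30240 + 5040 - 720 + 90 - 10 + 1
= 1334961

1334961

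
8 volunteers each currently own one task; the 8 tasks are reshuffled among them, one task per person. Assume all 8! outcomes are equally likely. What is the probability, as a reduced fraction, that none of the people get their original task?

Favorable outcomes: !8 = 14833.
Total outcomes: 8! = 40320.
Probability = 14833/40320 = 2119/5760.

2119/5760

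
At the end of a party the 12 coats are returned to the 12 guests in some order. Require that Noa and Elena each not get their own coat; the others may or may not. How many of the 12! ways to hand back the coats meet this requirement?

Inclusion-exclusion on the 2 forbidden self-matches:
Σ_{j=0}^{2} (-1)^j C(2,j)(12-j)!
= C(2,0)·12! - C(2,1)·11! + C(2,2)·10!
= 479001600 - 79833600 + 3628800
= 402796800

402796800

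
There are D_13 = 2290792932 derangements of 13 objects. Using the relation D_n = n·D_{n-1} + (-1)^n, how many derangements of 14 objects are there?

32071101049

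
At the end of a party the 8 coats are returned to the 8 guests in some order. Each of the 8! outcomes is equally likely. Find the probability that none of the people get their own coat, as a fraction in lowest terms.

2119/5760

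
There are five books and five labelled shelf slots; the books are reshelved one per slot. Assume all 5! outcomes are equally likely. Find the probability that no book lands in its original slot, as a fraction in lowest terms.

Favorable outcomes: !5 = 44.
Total outcomes: 5! = 120.
Probability = 44/120 = 11/30.

11/30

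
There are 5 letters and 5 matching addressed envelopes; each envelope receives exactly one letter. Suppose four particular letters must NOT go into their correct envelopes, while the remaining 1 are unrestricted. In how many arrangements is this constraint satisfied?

Let A_j be the event that the j-th constrained one is fixed. By inclusion-exclusion over the 4 events:
Σ_{j=0}^{4} (-1)^j C(4,j)(5-j)!
= C(4,0)·5! - C(4,1)·4! + C(4,2)·3! - C(4,3)·2! + C(4,4)·1!
= 120 - 96 + 36 - 8 + 1
= 53

53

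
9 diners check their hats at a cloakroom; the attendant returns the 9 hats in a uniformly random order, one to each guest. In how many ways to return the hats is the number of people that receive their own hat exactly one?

Pick the single fixed position: C(9,1) = 9 ways.
The other 8 form a derangement: !8 = 14833.
Total: 9 × 14833 = 133497.

133497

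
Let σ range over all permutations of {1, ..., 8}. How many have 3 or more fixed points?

3235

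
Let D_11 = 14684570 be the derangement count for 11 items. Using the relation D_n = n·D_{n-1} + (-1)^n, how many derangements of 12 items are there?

176214841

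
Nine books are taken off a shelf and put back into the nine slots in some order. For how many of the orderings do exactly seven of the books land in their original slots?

Choose which 7 of the 9 are fixed: C(9,7) = 36.
The other 2 form a derangement: !2 = 1.
Total: 36 × 1 = 36.

36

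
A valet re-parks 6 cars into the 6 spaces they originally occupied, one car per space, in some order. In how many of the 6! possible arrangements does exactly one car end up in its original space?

264

Pick the single fixed position: C(6,1) = 6 ways.
The other 5 form a derangement: !5 = 44.
Total: 6 × 44 = 264.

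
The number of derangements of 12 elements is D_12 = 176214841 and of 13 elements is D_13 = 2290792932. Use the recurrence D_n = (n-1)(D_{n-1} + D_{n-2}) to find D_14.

D_14 = (14-1)·(D_13 + D_12) = 13·(2290792932 + 176214841) = 13·2467007773 = 32071101049.

32071101049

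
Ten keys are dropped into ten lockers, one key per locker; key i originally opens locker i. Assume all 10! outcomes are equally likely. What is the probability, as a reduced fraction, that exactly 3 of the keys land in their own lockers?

103/1680

Favorable outcomes: C(10,3)·!7 = 120·1854 = 222480.
Total outcomes: 10! = 3628800.
Probability = 222480/3628800 = 103/1680.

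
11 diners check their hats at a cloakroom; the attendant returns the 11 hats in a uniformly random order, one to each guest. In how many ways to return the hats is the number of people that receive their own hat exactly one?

Choose which one of the 11 is fixed: C(11,1) = 11.
The other 10 form a derangement: !10 = 1334961.
Total: 11 × 1334961 = 14684571.

14684571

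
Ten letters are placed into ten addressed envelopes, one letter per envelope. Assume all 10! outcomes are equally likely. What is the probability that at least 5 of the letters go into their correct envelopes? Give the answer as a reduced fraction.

829/226800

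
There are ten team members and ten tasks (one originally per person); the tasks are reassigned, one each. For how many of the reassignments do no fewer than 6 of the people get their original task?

2176

# with exactly i fixed is C(10,i)·!(10-i); sum over i=6..10:
  i=6: C(10,6)·!4 = 210·9 = 1890
  i=7: C(10,7)·!3 = 120·2 = 240
  i=8: C(10,8)·!2 = 45·1 = 45
  i=9: C(10,9)·!1 = 10·0 = 0
  i=10: C(10,10)·!0 = 1·1 = 1
Total = 2176.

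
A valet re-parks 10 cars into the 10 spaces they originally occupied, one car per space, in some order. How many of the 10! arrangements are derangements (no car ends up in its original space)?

The number of derangements of 10 is !10 = Σ_{k=0}^{10} (-1)^k·10!/k!
= 10! - 10!/1! + 10!/2! - 10!/3! + 10!/4! - 10!/5! + 10!/6! - 10!/7! + 10!/8! - 10!/9! + 10!/10!
= 3628800 - 3628800 + 1814400 - 604800 + 151200 - 30240 + 5040 - 720 + 90 - 10 + 1
= 1334961

1334961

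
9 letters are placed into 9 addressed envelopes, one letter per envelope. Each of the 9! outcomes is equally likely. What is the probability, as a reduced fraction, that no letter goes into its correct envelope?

16687/45360

Favorable outcomes: !9 = 133496.
Total outcomes: 9! = 362880.
Probability = 133496/362880 = 16687/45360.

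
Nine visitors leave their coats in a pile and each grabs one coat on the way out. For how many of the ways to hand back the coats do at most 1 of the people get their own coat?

266993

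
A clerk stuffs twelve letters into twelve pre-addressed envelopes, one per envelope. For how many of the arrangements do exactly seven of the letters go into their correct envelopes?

34848

Choose which 7 of the 12 are fixed: C(12,7) = 792.
The other 5 form a derangement: !5 = 44.
Total: 792 × 44 = 34848.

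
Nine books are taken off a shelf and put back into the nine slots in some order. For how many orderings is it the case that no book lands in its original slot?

133496

!9 is the nearest integer to 9!/e.
9! = 362880, and 362880/e ≈ 133496.09, so !9 = 133496.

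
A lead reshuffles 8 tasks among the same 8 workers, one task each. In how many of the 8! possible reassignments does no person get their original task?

Recurrence: !8 = 8·!7 + (-1)^8.
!8 = 8·1854 + 1 = 14833

14833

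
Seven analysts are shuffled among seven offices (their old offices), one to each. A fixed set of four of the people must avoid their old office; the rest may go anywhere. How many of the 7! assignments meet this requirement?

2790

Let A_j be the event that the j-th constrained one is fixed. By inclusion-exclusion over the 4 events:
Σ_{j=0}^{4} (-1)^j C(4,j)(7-j)!
= C(4,0)·7! - C(4,1)·6! + C(4,2)·5! - C(4,3)·4! + C(4,4)·3!
= 5040 - 2880 + 720 - 96 + 6
= 2790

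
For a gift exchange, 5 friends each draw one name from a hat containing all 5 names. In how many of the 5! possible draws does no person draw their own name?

44

The number of derangements of 5 is !5 = Σ_{k=0}^{5} (-1)^k·5!/k!
= 5! - 5!/1! + 5!/2! - 5!/3! + 5!/4! - 5!/5!
= 120 - 120 + 60 - 20 + 5 - 1
= 44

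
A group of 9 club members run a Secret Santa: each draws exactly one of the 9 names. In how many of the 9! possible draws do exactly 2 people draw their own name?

66744

Pick the 2 fixed positions: C(9,2) = 36 ways.
The remaining 7 must be deranged: !7 = 1854.
Total: 36 × 1854 = 66744.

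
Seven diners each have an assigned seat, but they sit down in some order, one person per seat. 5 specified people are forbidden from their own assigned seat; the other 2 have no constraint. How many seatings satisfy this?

2428

Let A_j be the event that the j-th constrained one is fixed. By inclusion-exclusion over the 5 events:
Σ_{j=0}^{5} (-1)^j C(5,j)(7-j)!
= C(5,0)·7! - C(5,1)·6! + C(5,2)·5! - C(5,3)·4! + C(5,4)·3! - C(5,5)·2!
= 5040 - 3600 + 1200 - 240 + 30 - 2
= 2428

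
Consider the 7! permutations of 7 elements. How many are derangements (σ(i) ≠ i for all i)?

1854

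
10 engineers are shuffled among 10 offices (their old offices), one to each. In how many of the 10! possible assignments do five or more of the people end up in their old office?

Sum C(10,i)·!(10-i) for i = 5..10:
  i=5: C(10,5)·!5 = 252·44 = 11088
  i=6: C(10,6)·!4 = 210·9 = 1890
  i=7: C(10,7)·!3 = 120·2 = 240
  i=8: C(10,8)·!2 = 45·1 = 45
  i=9: C(10,9)·!1 = 10·0 = 0
  i=10: C(10,10)·!0 = 1·1 = 1
Total = 13264.

13264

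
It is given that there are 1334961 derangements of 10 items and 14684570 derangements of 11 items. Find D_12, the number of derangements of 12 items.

176214841

D_12 = (12-1)·(D_11 + D_10) = 11·(14684570 + 1334961) = 11·16019531 = 176214841.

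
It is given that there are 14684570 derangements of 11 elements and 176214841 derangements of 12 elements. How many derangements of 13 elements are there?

2290792932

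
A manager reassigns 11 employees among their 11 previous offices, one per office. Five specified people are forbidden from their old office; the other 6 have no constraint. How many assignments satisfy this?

25022880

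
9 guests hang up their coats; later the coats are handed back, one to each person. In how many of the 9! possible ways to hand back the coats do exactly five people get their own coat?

Choose which 5 of the 9 are fixed: C(9,5) = 126.
The other 4 form a derangement: !4 = 9.
Total: 126 × 9 = 1134.

1134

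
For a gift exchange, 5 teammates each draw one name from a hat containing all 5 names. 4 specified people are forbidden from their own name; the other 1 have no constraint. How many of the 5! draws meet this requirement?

53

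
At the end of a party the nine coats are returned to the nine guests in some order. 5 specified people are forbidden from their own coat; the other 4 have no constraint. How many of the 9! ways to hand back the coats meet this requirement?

Inclusion-exclusion on the 5 forbidden self-matches:
Σ_{j=0}^{5} (-1)^j C(5,j)(9-j)!
= C(5,0)·9! - C(5,1)·8! + C(5,2)·7! - C(5,3)·6! + C(5,4)·5! - C(5,5)·4!
= 362880 - 201600 + 50400 - 7200 + 600 - 24
= 205056

205056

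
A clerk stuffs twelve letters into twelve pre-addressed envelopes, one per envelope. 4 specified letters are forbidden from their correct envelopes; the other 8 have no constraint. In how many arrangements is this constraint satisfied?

339696000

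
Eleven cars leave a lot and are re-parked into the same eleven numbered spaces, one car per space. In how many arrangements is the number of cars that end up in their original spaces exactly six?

Pick the 6 fixed positions: C(11,6) = 462 ways.
The remaining 5 must be deranged: !5 = 44.
Total: 462 × 44 = 20328.

20328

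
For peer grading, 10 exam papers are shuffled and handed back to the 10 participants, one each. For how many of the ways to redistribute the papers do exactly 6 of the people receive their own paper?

Choose which 6 of the 10 are fixed: C(10,6) = 210.
The remaining 4 must be deranged: !4 = 9.
Total: 210 × 9 = 1890.

1890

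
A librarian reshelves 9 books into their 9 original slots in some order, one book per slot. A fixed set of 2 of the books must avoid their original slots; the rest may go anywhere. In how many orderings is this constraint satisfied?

Let A_j be the event that the j-th constrained one is fixed. By inclusion-exclusion over the 2 events:
Σ_{j=0}^{2} (-1)^j C(2,j)(9-j)!
= C(2,0)·9! - C(2,1)·8! + C(2,2)·7!
= 362880 - 80640 + 5040
= 287280

287280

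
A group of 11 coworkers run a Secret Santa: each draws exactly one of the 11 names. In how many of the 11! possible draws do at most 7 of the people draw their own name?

39916414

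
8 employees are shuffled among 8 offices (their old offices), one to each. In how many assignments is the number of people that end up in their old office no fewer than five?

# with exactly i fixed is C(8,i)·!(8-i); sum over i=5..8:
  i=5: C(8,5)·!3 = 56·2 = 112
  i=6: C(8,6)·!2 = 28·1 = 28
  i=7: C(8,7)·!1 = 8·0 = 0
  i=8: C(8,8)·!0 = 1·1 = 1
Total = 141.

141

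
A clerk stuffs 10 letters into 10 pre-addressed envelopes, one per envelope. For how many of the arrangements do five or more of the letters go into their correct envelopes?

13264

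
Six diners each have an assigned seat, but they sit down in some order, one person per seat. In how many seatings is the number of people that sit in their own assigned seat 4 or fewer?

719

# with exactly i fixed is C(6,i)·!(6-i); sum over i=0..4:
  i=0: C(6,0)·!6 = 1·265 = 265
  i=1: C(6,1)·!5 = 6·44 = 264
  i=2: C(6,2)·!4 = 15·9 = 135
  i=3: C(6,3)·!3 = 20·2 = 40
  i=4: C(6,4)·!2 = 15·1 = 15
Total = 719.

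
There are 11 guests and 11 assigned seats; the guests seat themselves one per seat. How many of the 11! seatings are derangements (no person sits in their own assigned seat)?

14684570

By inclusion-exclusion, !11 = Σ (-1)^k · 11!/k! for k=0..11
= 11! - 11!/1! + 11!/2! - 11!/3! + 11!/4! - 11!/5! + 11!/6! - 11!/7! + 11!/8! - 11!/9! + 11!/10! - 11!/11!
= 39916800 - 39916800 + 19958400 - 6652800 + 1663200 - 332640 + 55440 - 7920 + 990 - 110 + 11 - 1
= 14684570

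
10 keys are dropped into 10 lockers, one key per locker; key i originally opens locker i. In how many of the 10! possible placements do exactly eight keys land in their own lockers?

Choose which 8 of the 10 are fixed: C(10,8) = 45.
The remaining 2 must be deranged: !2 = 1.
Total: 45 × 1 = 45.

45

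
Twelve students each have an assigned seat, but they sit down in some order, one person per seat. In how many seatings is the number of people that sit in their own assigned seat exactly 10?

Choose which 10 of the 12 are fixed: C(12,10) = 66.
The other 2 form a derangement: !2 = 1.
Total: 66 × 1 = 66.

66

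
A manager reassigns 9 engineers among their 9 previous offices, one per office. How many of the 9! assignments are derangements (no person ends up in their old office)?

133496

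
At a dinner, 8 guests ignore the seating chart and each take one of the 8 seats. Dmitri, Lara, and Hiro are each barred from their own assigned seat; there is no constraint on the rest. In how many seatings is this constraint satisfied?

27240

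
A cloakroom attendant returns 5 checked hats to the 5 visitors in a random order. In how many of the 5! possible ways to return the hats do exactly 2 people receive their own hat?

Pick the 2 fixed positions: C(5,2) = 10 ways.
The other 3 form a derangement: !3 = 2.
Total: 10 × 2 = 20.

20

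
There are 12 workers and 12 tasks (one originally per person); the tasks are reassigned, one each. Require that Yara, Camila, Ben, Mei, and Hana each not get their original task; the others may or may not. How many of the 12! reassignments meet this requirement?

312273360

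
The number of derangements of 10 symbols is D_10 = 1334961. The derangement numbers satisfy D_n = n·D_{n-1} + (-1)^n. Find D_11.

D_11 = 11·1334961 - 1 = 14684570.

14684570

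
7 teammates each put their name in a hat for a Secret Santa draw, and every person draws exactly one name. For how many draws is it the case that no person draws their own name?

By inclusion-exclusion, !7 = Σ (-1)^k · 7!/k! for k=0..7
= 7! - 7!/1! + 7!/2! - 7!/3! + 7!/4! - 7!/5! + 7!/6! - 7!/7!
= 5040 - 5040 + 2520 - 840 + 210 - 42 + 7 - 1
= 1854

1854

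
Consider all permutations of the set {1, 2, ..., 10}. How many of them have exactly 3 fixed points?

222480

Choose which 3 of the 10 are fixed: C(10,3) = 120.
The remaining 7 must be deranged: !7 = 1854.
Total: 120 × 1854 = 222480.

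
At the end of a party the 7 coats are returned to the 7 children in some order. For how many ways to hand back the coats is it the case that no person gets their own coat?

1854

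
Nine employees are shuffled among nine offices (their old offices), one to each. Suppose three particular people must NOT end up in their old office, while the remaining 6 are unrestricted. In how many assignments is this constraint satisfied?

Let A_j be the event that the j-th constrained one is fixed. By inclusion-exclusion over the 3 events:
Σ_{j=0}^{3} (-1)^j C(3,j)(9-j)!
= C(3,0)·9! - C(3,1)·8! + C(3,2)·7! - C(3,3)·6!
= 362880 - 120960 + 15120 - 720
= 256320

256320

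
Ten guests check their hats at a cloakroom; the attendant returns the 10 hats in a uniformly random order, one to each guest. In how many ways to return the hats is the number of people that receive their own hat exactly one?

1334960

Choose which one of the 10 is fixed: C(10,1) = 10.
The other 9 form a derangement: !9 = 133496.
Total: 10 × 133496 = 1334960.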